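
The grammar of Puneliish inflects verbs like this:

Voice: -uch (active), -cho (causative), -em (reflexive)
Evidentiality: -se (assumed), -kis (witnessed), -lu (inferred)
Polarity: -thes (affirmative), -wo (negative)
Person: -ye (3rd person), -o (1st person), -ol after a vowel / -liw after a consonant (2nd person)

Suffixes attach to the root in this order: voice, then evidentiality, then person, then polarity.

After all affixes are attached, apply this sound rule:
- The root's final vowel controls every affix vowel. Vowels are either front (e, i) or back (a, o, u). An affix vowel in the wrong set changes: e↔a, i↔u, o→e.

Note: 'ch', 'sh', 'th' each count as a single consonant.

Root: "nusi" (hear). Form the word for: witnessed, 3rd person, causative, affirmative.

nusichekisyethes

Attach voice causative -cho → nusicho.
Attach evidentiality witnessed -kis → nusichokis.
Attach person 3rd person -ye → nusichokisye.
Attach polarity affirmative -thes → nusichokisyethes.
Apply vowel harmony: nusichokisyethes → nusichekisyethes.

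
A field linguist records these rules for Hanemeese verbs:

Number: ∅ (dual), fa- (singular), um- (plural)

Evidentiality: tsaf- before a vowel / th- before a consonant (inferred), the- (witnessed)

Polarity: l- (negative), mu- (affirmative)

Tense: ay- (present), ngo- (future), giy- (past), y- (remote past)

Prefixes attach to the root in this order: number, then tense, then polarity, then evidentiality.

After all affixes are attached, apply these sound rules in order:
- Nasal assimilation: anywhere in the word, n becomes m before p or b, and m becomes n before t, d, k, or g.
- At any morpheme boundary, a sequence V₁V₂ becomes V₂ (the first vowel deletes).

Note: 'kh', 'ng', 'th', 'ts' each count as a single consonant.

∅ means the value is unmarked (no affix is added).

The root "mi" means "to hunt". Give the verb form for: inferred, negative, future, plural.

thlngummi

Attach number plural um- → ummi.
Attach tense future ngo- → ngoummi.
Attach polarity negative l- → lngoummi.
Attach evidentiality inferred th- (before consonant 'l') → thlngoummi.
Nasal assimilation: no change.
Apply vowel deletion: thlngoummi → thlngummi.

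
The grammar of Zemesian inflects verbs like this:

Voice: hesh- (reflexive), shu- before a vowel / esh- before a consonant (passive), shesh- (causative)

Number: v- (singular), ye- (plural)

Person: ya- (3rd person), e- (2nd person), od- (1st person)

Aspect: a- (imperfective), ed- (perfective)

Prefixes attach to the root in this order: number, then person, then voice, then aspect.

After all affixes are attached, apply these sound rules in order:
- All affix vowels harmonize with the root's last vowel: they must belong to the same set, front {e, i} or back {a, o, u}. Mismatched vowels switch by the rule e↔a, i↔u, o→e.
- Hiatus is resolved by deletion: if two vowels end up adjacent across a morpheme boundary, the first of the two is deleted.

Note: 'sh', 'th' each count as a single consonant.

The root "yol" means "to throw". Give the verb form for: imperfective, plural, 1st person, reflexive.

ahashodyayol

Attach number plural ye- → yeyol.
Attach person 1st person od- → odyeyol.
Attach voice reflexive hesh- → heshodyeyol.
Attach aspect imperfective a- → aheshodyeyol.
Apply vowel harmony: aheshodyeyol → ahashodyayol.
Vowel deletion: no change.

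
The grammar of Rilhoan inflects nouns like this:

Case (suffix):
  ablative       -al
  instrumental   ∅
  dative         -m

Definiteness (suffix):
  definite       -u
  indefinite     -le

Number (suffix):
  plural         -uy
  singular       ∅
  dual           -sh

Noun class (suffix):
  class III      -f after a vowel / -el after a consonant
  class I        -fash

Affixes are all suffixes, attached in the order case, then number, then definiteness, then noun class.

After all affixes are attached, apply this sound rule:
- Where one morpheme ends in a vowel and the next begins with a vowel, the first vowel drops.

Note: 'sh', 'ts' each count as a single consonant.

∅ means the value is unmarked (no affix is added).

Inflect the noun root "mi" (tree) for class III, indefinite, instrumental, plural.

muylef

case = instrumental: zero marking, form stays mi.
Attach number plural -uy → miuy.
Attach definiteness indefinite -le → miuyle.
Attach noun class class III -f (after vowel 'e') → miuylef.
Apply vowel deletion: miuylef → muylef.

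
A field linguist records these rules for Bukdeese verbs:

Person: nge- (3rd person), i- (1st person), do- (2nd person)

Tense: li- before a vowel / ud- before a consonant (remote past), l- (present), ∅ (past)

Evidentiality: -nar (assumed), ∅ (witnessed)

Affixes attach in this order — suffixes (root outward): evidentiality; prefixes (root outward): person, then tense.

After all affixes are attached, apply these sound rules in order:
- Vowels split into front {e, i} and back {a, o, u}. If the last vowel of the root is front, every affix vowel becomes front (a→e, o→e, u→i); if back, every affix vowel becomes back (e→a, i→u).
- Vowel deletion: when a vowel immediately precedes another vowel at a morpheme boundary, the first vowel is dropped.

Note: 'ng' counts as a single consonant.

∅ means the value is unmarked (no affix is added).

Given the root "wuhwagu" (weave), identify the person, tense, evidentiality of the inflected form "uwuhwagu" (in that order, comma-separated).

Segment: i-wuhwagu.
person: i- → 1st person.
tense: ∅ → past.
evidentiality: ∅ → witnessed.

1st person, past, witnessed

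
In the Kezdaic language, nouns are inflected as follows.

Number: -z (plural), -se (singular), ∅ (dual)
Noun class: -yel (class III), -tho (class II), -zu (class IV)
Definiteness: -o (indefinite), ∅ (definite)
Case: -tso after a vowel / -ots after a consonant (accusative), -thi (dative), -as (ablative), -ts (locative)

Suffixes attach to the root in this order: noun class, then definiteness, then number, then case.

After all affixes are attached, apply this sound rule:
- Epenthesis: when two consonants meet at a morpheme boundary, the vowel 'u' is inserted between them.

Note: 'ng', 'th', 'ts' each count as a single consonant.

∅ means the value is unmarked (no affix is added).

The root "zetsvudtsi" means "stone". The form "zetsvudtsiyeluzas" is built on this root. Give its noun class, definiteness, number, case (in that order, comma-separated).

class III, definite, plural, ablative

Segment: zetsvudtsi-yel-z-as.
noun class: -yel → class III.
definiteness: ∅ → definite.
number: -z → plural.
case: -as → ablative.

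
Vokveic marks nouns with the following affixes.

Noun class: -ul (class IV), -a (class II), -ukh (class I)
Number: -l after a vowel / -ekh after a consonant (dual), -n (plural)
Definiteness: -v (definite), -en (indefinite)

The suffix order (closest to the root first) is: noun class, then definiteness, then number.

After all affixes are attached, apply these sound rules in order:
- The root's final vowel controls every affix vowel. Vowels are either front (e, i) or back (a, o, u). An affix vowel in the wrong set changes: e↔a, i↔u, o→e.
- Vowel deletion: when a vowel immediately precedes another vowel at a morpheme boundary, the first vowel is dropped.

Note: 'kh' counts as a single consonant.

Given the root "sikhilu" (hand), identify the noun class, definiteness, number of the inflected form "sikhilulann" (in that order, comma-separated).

class IV, indefinite, plural

Segment: sikhilu-ul-en-n.
noun class: -ul → class IV.
definiteness: -en → indefinite.
number: -n → plural.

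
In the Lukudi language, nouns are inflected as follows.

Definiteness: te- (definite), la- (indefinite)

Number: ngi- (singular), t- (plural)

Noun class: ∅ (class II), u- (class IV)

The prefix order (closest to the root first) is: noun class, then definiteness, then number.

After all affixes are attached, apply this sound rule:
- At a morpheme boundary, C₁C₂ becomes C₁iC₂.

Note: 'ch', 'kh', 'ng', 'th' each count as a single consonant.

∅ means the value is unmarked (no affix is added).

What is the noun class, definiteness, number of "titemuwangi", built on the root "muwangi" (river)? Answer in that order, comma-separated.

Segment: t-te-muwangi.
noun class: ∅ → class II.
definiteness: te- → definite.
number: t- → plural.

class II, definite, plural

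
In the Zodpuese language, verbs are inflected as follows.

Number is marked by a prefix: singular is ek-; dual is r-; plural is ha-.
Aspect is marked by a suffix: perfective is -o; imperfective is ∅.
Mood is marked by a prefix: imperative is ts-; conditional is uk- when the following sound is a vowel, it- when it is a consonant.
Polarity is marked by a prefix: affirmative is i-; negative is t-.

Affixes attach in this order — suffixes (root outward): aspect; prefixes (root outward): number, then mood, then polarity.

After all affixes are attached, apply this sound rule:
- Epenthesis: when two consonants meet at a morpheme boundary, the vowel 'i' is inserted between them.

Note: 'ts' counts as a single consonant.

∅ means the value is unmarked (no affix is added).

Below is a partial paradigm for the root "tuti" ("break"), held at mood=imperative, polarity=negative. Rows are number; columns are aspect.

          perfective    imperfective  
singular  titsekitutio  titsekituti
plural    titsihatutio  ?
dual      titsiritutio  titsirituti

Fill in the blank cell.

titsihatuti

Attach number plural ha- → hatuti.
Attach mood imperative ts- → tshatuti.
Attach polarity negative t- → ttshatuti.
aspect = imperfective: zero marking, form stays ttshatuti.
Apply epenthesis: ttshatuti → titsihatuti.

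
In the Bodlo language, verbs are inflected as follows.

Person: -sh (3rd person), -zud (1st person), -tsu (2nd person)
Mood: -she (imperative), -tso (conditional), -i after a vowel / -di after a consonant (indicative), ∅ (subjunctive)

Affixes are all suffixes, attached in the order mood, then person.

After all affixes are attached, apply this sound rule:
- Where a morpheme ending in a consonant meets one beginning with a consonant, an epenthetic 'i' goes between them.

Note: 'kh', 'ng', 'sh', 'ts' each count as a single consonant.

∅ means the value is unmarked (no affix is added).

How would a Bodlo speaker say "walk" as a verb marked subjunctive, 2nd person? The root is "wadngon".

mood = subjunctive: zero marking, form stays wadngon.
Attach person 2nd person -tsu → wadngontsu.
Apply epenthesis: wadngontsu → wadngonitsu.

wadngonitsu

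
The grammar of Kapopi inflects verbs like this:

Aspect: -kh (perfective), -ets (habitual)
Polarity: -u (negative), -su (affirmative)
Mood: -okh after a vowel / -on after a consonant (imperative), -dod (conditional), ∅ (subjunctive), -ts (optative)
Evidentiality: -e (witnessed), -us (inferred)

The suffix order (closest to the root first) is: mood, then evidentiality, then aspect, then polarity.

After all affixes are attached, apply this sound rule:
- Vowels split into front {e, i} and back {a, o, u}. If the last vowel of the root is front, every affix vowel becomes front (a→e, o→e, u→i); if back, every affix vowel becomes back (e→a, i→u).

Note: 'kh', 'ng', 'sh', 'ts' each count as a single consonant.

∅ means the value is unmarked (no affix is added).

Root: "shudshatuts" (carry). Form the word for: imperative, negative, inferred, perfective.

Attach mood imperative -on (after consonant 'ts') → shudshatutson.
Attach evidentiality inferred -us → shudshatutsonus.
Attach aspect perfective -kh → shudshatutsonuskh.
Attach polarity negative -u → shudshatutsonuskhu.
Vowel harmony: no change.

shudshatutsonuskhu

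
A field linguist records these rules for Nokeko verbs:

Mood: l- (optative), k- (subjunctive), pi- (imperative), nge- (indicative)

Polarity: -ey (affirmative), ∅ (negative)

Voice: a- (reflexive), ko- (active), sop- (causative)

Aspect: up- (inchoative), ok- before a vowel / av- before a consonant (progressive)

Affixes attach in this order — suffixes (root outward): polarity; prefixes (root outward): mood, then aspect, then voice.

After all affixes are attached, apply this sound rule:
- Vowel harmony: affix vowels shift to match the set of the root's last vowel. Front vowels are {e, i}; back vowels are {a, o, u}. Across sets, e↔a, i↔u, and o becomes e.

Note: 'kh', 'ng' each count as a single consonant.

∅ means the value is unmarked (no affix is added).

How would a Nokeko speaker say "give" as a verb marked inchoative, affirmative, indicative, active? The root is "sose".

keipngesoseey

Attach mood indicative nge- → ngesose.
Attach aspect inchoative up- → upngesose.
Attach polarity affirmative -ey → upngesoseey.
Attach voice active ko- → koupngesoseey.
Apply vowel harmony: koupngesoseey → keipngesoseey.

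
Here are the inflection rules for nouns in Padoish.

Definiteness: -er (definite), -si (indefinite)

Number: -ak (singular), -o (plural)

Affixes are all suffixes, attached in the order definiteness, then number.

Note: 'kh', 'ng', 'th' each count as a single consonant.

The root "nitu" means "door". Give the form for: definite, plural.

Attach definiteness definite -er → nituer.
Attach number plural -o → nituero.

nituero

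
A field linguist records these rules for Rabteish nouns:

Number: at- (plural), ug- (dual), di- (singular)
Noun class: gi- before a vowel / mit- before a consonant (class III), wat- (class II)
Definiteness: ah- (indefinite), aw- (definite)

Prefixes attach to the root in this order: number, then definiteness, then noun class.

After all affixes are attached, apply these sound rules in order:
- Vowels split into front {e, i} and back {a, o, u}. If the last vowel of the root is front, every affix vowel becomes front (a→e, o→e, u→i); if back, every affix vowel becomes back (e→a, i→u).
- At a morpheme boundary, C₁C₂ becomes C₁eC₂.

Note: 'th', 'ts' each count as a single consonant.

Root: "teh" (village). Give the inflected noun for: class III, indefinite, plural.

Attach number plural at- → atteh.
Attach definiteness indefinite ah- → ahatteh.
Attach noun class class III gi- (before vowel 'a') → giahatteh.
Apply vowel harmony: giahatteh → giehetteh.
Apply epenthesis: giehetteh → gieheteteh.

gieheteteh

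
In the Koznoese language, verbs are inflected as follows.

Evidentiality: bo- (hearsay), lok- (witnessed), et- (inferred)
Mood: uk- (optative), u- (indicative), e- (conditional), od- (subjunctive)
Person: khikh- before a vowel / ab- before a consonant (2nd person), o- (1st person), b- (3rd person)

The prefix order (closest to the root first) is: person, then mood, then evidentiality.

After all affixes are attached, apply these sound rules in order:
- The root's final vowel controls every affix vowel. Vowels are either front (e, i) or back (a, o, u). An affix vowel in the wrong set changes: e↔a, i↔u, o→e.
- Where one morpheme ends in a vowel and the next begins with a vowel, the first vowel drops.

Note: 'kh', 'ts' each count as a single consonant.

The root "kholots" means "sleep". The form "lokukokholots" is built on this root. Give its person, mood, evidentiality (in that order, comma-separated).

1st person, optative, witnessed

Segment: lok-uk-o-kholots.
person: o- → 1st person.
mood: uk- → optative.
evidentiality: lok- → witnessed.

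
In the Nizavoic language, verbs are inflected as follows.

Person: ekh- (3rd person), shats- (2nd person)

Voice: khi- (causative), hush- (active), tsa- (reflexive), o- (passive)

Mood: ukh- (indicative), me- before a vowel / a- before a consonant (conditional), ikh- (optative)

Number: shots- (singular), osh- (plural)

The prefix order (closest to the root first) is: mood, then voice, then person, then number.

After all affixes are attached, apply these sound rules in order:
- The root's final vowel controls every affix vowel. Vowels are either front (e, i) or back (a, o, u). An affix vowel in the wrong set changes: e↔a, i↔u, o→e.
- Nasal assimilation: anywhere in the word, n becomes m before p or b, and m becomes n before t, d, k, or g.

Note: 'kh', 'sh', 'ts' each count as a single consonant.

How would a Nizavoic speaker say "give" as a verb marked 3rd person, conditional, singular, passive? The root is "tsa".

shotsakhoatsa

Attach mood conditional a- (before consonant 'ts') → atsa.
Attach voice passive o- → oatsa.
Attach person 3rd person ekh- → ekhoatsa.
Attach number singular shots- → shotsekhoatsa.
Apply vowel harmony: shotsekhoatsa → shotsakhoatsa.
Nasal assimilation: no change.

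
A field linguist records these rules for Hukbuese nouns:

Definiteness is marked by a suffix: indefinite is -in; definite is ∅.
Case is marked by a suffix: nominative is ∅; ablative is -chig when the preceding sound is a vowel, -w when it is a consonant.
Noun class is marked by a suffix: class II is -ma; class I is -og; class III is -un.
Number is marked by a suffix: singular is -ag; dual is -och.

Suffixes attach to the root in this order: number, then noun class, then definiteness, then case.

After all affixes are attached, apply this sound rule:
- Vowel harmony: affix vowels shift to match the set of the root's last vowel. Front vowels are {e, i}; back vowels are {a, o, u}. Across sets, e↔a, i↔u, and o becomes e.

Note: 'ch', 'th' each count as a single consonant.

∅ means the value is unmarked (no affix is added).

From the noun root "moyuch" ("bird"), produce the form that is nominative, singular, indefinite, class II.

Attach number singular -ag → moyuchag.
Attach noun class class II -ma → moyuchagma.
Attach definiteness indefinite -in → moyuchagmain.
case = nominative: zero marking, form stays moyuchagmain.
Apply vowel harmony: moyuchagmain → moyuchagmaun.

moyuchagmaun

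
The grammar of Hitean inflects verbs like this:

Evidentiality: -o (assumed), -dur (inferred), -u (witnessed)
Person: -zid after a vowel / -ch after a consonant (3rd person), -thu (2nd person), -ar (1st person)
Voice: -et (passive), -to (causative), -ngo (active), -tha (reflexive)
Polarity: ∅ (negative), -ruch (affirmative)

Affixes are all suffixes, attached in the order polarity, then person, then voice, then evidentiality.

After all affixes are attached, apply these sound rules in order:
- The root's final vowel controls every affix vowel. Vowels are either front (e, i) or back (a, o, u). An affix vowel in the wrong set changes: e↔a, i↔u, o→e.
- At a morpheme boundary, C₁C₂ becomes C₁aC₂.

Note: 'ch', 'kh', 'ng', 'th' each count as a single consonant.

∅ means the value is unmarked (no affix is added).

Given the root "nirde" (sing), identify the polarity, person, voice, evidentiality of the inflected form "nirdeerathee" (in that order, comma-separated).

Segment: nirde-ar-tha-o.
polarity: ∅ → negative.
person: -ar → 1st person.
voice: -tha → reflexive.
evidentiality: -o → assumed.

negative, 1st person, reflexive, assumed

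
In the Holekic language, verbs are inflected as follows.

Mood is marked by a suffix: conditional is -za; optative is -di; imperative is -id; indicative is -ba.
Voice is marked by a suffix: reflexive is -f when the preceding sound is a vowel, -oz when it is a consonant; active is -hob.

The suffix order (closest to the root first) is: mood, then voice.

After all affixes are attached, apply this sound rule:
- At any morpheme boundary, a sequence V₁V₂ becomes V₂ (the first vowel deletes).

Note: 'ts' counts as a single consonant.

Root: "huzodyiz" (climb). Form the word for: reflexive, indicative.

Attach mood indicative -ba → huzodyizba.
Attach voice reflexive -f (after vowel 'a') → huzodyizbaf.
Vowel deletion: no change.

huzodyizbaf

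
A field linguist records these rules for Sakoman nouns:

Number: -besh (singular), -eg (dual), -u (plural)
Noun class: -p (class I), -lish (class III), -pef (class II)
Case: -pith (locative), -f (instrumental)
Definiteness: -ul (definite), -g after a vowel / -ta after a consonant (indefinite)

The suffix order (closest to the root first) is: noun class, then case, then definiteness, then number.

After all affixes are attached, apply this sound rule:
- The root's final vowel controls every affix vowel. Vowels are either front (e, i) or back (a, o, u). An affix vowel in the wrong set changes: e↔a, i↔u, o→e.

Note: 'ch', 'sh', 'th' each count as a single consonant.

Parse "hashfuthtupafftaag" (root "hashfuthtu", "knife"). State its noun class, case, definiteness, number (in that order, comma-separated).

class II, instrumental, indefinite, dual

Segment: hashfuthtu-pef-f-ta-eg.
noun class: -pef → class II.
case: -f → instrumental.
definiteness: -g/ta → indefinite.
number: -eg → dual.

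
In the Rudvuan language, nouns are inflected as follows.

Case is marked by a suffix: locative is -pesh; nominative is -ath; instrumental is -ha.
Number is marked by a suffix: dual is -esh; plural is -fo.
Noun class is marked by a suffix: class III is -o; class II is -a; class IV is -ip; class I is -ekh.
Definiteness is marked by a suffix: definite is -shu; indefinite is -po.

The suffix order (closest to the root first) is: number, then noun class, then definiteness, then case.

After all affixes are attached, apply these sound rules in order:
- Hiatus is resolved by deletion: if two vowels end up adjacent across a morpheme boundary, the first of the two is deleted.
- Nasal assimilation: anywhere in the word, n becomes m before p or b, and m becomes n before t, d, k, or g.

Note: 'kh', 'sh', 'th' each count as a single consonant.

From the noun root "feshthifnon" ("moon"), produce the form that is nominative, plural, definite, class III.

feshthifnonfoshath

Attach number plural -fo → feshthifnonfo.
Attach noun class class III -o → feshthifnonfoo.
Attach definiteness definite -shu → feshthifnonfooshu.
Attach case nominative -ath → feshthifnonfooshuath.
Apply vowel deletion: feshthifnonfooshuath → feshthifnonfoshath.
Nasal assimilation: no change.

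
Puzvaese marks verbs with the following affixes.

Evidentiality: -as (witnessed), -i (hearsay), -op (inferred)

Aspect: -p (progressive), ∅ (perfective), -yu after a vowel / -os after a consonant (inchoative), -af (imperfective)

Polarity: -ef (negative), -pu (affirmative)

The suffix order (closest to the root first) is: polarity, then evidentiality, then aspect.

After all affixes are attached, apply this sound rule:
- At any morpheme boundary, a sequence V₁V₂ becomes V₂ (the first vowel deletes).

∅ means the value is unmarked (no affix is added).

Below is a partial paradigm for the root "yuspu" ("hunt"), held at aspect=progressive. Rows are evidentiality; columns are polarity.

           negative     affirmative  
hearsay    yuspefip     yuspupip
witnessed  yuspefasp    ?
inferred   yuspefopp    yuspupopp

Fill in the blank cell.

yuspupasp

Attach polarity affirmative -pu → yuspupu.
Attach evidentiality witnessed -as → yuspupuas.
Attach aspect progressive -p → yuspupuasp.
Apply vowel deletion: yuspupuasp → yuspupasp.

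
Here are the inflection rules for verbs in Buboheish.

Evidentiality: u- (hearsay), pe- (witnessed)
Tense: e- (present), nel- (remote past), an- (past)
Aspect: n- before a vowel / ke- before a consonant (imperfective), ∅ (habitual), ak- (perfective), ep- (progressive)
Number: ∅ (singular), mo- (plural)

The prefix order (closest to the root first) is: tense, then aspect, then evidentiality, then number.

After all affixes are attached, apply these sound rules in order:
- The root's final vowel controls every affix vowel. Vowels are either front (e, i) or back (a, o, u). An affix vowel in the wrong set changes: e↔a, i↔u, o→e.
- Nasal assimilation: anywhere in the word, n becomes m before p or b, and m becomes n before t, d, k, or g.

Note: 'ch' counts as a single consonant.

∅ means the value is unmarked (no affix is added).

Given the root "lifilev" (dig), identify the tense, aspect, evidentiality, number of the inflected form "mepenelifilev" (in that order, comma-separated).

present, imperfective, witnessed, plural

Segment: mo-pe-n-e-lifilev.
tense: e- → present.
aspect: n/ke- → imperfective.
evidentiality: pe- → witnessed.
number: mo- → plural.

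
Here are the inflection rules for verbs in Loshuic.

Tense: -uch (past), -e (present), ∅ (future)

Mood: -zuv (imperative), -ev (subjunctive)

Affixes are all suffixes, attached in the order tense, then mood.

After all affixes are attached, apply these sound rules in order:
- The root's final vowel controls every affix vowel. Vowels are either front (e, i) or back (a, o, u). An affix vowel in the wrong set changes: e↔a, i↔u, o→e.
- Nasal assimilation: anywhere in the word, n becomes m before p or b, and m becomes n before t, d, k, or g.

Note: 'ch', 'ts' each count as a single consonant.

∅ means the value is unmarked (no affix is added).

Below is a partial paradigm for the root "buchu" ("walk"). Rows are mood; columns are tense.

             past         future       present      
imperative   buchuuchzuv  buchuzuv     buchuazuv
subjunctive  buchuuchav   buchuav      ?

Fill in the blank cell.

Attach tense present -e → buchue.
Attach mood subjunctive -ev → buchueev.
Apply vowel harmony: buchueev → buchuaav.
Nasal assimilation: no change.

buchuaav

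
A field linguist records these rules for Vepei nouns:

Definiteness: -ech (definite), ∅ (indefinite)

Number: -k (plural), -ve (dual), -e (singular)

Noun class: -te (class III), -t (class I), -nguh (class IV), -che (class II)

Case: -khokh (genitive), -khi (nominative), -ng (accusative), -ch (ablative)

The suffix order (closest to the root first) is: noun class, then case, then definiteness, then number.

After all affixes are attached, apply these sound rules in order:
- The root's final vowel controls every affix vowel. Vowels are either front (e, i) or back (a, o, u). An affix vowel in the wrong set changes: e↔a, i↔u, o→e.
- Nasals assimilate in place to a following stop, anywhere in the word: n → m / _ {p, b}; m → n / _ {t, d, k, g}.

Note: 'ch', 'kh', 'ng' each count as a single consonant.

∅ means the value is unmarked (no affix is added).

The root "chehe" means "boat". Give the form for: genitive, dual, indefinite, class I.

Attach noun class class I -t → chehet.
Attach case genitive -khokh → chehetkhokh.
definiteness = indefinite: zero marking, form stays chehetkhokh.
Attach number dual -ve → chehetkhokhve.
Apply vowel harmony: chehetkhokhve → chehetkhekhve.
Nasal assimilation: no change.

chehetkhekhve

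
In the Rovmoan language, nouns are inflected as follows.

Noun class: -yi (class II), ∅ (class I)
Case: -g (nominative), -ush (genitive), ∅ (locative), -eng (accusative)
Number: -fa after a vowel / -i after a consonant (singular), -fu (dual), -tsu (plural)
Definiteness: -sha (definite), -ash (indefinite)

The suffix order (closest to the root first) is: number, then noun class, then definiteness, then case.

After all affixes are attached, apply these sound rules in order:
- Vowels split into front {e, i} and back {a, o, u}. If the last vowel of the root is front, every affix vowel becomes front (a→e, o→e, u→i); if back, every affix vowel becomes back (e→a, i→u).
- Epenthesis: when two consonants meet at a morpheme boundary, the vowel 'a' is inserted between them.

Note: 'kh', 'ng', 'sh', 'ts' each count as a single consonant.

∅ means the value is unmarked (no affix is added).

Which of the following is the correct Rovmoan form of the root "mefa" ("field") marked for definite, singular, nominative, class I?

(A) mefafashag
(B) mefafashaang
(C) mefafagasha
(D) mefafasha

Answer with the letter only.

Attach number singular -fa (after vowel 'a') → mefafa.
noun class = class I: zero marking, form stays mefafa.
Attach definiteness definite -sha → mefafasha.
Attach case nominative -g → mefafashag.
Vowel harmony: no change.
Epenthesis: no change.
So the correct form is mefafashag, option (A).
(C) mefafagasha is wrong: it has the affixes in the wrong order.
(B) mefafashaang is wrong: it uses accusative instead of nominative for case.
(D) mefafasha is wrong: it uses locative instead of nominative for case.

A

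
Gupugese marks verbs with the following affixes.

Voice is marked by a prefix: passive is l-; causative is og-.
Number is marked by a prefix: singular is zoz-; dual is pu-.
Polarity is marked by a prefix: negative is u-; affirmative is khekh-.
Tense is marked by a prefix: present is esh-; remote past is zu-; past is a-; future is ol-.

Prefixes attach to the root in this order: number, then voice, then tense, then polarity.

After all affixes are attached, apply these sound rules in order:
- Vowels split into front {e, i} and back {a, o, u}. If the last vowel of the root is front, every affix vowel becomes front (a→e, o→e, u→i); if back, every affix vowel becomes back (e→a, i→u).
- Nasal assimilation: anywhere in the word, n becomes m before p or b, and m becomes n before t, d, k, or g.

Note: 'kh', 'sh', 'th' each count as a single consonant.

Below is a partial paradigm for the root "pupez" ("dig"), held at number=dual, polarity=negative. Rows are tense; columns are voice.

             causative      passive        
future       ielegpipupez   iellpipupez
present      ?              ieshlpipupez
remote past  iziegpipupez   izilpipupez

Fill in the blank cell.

ieshegpipupez

Attach number dual pu- → pupupez.
Attach voice causative og- → ogpupupez.
Attach tense present esh- → eshogpupupez.
Attach polarity negative u- → ueshogpupupez.
Apply vowel harmony: ueshogpupupez → ieshegpipupez.
Nasal assimilation: no change.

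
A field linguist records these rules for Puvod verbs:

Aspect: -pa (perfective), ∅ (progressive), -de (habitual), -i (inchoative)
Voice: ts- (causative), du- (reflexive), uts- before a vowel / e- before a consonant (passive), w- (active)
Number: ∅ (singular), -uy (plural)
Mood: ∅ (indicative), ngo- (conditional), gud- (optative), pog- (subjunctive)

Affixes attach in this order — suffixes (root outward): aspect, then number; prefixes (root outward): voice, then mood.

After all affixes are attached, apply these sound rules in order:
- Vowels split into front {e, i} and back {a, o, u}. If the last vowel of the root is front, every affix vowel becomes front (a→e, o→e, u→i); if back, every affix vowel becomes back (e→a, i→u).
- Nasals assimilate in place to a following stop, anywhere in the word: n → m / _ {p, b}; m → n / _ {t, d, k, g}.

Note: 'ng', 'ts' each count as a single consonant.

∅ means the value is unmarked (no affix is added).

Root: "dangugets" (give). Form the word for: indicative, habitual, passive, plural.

edangugetsdeiy

Attach voice passive e- (before consonant 'd') → edangugets.
Attach aspect habitual -de → edangugetsde.
mood = indicative: zero marking, form stays edangugetsde.
Attach number plural -uy → edangugetsdeuy.
Apply vowel harmony: edangugetsdeuy → edangugetsdeiy.
Nasal assimilation: no change.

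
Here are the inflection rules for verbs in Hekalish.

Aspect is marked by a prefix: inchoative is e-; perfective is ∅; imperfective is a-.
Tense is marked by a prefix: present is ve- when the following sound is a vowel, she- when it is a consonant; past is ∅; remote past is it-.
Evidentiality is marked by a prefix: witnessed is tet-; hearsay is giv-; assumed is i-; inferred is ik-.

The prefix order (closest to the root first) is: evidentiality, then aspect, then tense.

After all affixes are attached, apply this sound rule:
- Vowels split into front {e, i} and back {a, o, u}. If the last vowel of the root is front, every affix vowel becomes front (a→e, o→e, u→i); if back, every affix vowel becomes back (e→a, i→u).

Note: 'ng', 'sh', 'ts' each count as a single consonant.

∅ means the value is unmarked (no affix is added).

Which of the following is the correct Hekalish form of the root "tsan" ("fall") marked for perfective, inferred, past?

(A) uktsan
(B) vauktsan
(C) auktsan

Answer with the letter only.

Attach evidentiality inferred ik- → iktsan.
aspect = perfective: zero marking, form stays iktsan.
tense = past: zero marking, form stays iktsan.
Apply vowel harmony: iktsan → uktsan.
So the correct form is uktsan, option (A).
(B) vauktsan is wrong: it uses present instead of past for tense.
(C) auktsan is wrong: it uses imperfective instead of perfective for aspect.

A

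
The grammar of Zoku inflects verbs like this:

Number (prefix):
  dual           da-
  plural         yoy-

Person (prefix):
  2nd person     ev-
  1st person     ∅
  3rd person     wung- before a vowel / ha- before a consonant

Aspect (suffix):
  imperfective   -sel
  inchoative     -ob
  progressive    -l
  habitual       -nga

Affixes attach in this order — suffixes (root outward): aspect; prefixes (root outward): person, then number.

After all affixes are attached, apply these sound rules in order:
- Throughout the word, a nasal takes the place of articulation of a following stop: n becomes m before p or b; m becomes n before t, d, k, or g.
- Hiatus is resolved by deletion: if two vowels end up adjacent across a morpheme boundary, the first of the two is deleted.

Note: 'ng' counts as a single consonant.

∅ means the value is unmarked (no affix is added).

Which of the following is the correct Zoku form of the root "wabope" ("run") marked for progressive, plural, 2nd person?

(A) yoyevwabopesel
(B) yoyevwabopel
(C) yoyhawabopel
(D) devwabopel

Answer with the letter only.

Attach aspect progressive -l → wabopel.
Attach person 2nd person ev- → evwabopel.
Attach number plural yoy- → yoyevwabopel.
Nasal assimilation: no change.
Vowel deletion: no change.
So the correct form is yoyevwabopel, option (B).
(A) yoyevwabopesel is wrong: it uses imperfective instead of progressive for aspect.
(C) yoyhawabopel is wrong: it uses 3rd person instead of 2nd person for person.
(D) devwabopel is wrong: it uses dual instead of plural for number.

B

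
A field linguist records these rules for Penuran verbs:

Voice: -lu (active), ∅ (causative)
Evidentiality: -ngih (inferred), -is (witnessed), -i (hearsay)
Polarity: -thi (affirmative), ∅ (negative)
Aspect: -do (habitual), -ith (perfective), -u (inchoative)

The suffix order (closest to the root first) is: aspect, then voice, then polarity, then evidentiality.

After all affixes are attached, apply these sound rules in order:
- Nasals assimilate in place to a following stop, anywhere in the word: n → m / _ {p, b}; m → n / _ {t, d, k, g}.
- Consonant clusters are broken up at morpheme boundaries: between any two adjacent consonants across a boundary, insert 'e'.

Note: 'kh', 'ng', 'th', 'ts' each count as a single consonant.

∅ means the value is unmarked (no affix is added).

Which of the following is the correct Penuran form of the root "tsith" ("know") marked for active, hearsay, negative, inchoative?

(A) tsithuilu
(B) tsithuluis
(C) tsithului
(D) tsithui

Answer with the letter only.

Attach aspect inchoative -u → tsithu.
Attach voice active -lu → tsithulu.
polarity = negative: zero marking, form stays tsithulu.
Attach evidentiality hearsay -i → tsithului.
Nasal assimilation: no change.
Epenthesis: no change.
So the correct form is tsithului, option (C).
(B) tsithuluis is wrong: it uses witnessed instead of hearsay for evidentiality.
(D) tsithui is wrong: it uses causative instead of active for voice.
(A) tsithuilu is wrong: it has the affixes in the wrong order.

C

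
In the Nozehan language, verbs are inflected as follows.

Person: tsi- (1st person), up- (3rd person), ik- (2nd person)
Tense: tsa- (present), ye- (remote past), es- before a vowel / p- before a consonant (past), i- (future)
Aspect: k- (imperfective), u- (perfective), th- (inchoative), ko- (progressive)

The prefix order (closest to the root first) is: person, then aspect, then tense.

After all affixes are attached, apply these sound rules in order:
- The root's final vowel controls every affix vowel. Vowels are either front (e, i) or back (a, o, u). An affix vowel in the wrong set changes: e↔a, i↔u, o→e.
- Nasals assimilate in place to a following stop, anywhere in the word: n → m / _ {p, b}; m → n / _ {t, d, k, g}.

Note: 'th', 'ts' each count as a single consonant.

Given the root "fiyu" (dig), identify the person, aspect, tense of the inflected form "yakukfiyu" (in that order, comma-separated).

Segment: ye-k-ik-fiyu.
person: ik- → 2nd person.
aspect: k- → imperfective.
tense: ye- → remote past.

2nd person, imperfective, remote past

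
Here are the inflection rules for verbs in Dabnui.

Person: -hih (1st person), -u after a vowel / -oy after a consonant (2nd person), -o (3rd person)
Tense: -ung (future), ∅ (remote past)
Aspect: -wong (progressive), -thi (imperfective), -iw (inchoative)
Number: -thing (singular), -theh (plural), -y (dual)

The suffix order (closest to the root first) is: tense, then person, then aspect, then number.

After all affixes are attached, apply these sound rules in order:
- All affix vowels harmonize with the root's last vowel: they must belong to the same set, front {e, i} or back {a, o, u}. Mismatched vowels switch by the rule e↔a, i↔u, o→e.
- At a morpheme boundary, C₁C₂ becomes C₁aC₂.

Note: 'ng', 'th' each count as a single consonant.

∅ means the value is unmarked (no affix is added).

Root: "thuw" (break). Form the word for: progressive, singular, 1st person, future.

Attach tense future -ung → thuwung.
Attach person 1st person -hih → thuwunghih.
Attach aspect progressive -wong → thuwunghihwong.
Attach number singular -thing → thuwunghihwongthing.
Apply vowel harmony: thuwunghihwongthing → thuwunghuhwongthung.
Apply epenthesis: thuwunghuhwongthung → thuwungahuhawongathung.

thuwungahuhawongathung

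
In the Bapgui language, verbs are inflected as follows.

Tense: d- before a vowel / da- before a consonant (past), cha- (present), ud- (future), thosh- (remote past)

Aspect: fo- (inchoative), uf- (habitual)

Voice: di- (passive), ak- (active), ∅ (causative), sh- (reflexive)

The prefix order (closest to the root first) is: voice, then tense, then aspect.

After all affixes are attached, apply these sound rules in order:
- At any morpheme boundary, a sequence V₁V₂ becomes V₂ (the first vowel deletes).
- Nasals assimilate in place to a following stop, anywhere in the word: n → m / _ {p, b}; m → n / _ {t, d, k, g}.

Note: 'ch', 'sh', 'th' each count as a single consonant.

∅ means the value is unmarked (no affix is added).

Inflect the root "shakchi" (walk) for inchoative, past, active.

fodakshakchi

Attach voice active ak- → akshakchi.
Attach tense past d- (before vowel 'a') → dakshakchi.
Attach aspect inchoative fo- → fodakshakchi.
Vowel deletion: no change.
Nasal assimilation: no change.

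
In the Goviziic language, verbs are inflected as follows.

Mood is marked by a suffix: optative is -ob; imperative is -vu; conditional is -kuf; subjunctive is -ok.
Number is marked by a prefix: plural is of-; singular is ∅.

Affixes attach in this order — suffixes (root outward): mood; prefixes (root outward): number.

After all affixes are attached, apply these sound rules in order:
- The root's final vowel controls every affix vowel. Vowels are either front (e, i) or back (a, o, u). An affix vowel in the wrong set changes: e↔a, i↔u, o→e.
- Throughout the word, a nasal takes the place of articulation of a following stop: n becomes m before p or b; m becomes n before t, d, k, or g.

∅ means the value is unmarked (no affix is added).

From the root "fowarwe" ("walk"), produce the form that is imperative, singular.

fowarwevi

Attach mood imperative -vu → fowarwevu.
number = singular: zero marking, form stays fowarwevu.
Apply vowel harmony: fowarwevu → fowarwevi.
Nasal assimilation: no change.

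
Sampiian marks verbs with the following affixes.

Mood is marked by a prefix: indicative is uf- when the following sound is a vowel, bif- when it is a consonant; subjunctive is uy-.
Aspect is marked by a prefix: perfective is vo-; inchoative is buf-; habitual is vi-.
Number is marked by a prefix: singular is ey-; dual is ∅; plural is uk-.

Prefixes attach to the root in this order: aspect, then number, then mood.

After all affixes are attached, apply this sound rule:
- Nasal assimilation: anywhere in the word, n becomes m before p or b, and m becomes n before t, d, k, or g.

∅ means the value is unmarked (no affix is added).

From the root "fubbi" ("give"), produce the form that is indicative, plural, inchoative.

ufukbuffubbi

Attach aspect inchoative buf- → buffubbi.
Attach number plural uk- → ukbuffubbi.
Attach mood indicative uf- (before vowel 'u') → ufukbuffubbi.
Nasal assimilation: no change.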